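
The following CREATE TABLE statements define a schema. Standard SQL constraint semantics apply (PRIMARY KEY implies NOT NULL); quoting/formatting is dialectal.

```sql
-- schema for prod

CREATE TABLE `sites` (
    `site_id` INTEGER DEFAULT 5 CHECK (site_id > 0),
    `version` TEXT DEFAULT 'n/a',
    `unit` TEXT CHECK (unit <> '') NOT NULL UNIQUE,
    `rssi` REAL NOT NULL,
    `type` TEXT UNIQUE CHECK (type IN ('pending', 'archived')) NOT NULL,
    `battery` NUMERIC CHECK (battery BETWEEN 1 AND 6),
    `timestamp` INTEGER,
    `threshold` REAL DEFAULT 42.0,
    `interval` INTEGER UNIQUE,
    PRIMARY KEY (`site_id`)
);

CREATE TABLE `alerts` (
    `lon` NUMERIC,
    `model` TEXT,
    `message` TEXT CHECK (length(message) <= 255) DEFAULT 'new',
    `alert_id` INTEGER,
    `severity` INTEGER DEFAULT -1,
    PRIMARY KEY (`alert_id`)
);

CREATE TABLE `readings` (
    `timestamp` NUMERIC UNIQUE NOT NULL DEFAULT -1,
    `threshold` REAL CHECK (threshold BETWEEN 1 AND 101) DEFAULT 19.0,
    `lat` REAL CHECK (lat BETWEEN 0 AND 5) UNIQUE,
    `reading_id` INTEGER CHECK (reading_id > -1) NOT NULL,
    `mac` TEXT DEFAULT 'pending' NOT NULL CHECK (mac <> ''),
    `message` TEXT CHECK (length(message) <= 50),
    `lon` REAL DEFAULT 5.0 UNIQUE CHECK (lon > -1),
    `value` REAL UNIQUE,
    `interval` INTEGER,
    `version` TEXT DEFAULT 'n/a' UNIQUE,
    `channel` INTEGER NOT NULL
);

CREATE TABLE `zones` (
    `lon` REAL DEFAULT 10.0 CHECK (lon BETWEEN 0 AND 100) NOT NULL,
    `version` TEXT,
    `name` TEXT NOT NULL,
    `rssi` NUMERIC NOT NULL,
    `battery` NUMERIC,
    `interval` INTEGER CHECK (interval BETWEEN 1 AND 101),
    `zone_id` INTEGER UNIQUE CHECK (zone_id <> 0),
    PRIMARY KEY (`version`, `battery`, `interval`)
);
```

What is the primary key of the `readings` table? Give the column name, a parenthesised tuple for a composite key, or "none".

No column is declared PRIMARY KEY inline, and there is no table-level PRIMARY KEY clause in readings.

none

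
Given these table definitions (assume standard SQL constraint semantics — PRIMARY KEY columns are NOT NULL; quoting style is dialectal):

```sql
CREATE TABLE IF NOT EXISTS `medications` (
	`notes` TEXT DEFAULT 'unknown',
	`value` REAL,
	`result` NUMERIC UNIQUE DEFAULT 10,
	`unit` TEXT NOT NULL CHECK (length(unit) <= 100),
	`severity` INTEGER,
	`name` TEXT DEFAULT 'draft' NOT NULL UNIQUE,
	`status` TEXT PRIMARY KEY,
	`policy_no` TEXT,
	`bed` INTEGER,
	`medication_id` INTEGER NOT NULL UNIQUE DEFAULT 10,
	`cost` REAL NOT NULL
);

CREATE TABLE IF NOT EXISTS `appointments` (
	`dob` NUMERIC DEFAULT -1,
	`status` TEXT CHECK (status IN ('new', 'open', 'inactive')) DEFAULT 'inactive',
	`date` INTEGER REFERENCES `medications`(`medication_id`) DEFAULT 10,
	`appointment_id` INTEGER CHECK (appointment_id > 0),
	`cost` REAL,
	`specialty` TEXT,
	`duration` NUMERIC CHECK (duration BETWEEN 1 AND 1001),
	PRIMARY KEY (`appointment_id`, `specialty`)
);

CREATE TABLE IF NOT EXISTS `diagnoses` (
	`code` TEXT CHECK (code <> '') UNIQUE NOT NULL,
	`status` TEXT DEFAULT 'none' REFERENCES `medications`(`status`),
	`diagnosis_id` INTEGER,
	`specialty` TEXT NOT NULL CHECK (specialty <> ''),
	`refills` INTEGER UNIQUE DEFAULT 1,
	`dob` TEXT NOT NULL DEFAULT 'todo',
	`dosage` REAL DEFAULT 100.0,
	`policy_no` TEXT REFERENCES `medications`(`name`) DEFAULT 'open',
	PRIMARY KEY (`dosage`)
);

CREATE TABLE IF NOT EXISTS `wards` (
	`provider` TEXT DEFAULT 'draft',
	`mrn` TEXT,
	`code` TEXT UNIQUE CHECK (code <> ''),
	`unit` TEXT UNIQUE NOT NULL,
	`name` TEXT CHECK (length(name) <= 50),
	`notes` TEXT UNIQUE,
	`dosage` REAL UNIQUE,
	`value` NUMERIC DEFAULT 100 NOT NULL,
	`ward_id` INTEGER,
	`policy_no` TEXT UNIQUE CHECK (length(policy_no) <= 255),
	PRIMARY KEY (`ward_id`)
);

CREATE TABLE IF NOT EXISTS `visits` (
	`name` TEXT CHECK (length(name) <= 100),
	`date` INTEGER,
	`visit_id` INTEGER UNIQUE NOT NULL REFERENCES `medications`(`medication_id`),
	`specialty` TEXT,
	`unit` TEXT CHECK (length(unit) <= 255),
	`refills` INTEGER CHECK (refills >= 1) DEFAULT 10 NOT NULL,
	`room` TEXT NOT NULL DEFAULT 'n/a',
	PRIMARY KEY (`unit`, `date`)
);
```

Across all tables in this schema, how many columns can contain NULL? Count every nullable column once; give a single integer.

medications: 6 nullable (notes, value, result, severity, policy_no, bed — PK (status) and explicit NOT NULL columns excluded).
appointments: 5 nullable (dob, status, date, cost, duration — PK (appointment_id, specialty) and explicit NOT NULL columns excluded).
diagnoses: 4 nullable (status, diagnosis_id, refills, policy_no — PK (dosage) and explicit NOT NULL columns excluded).
wards: 7 nullable (provider, mrn, code, name, notes, dosage, policy_no — PK (ward_id) and explicit NOT NULL columns excluded).
visits: 2 nullable (name, specialty — PK (unit, date) and explicit NOT NULL columns excluded).
Total: 6 + 5 + 4 + 7 + 2 = 24.

24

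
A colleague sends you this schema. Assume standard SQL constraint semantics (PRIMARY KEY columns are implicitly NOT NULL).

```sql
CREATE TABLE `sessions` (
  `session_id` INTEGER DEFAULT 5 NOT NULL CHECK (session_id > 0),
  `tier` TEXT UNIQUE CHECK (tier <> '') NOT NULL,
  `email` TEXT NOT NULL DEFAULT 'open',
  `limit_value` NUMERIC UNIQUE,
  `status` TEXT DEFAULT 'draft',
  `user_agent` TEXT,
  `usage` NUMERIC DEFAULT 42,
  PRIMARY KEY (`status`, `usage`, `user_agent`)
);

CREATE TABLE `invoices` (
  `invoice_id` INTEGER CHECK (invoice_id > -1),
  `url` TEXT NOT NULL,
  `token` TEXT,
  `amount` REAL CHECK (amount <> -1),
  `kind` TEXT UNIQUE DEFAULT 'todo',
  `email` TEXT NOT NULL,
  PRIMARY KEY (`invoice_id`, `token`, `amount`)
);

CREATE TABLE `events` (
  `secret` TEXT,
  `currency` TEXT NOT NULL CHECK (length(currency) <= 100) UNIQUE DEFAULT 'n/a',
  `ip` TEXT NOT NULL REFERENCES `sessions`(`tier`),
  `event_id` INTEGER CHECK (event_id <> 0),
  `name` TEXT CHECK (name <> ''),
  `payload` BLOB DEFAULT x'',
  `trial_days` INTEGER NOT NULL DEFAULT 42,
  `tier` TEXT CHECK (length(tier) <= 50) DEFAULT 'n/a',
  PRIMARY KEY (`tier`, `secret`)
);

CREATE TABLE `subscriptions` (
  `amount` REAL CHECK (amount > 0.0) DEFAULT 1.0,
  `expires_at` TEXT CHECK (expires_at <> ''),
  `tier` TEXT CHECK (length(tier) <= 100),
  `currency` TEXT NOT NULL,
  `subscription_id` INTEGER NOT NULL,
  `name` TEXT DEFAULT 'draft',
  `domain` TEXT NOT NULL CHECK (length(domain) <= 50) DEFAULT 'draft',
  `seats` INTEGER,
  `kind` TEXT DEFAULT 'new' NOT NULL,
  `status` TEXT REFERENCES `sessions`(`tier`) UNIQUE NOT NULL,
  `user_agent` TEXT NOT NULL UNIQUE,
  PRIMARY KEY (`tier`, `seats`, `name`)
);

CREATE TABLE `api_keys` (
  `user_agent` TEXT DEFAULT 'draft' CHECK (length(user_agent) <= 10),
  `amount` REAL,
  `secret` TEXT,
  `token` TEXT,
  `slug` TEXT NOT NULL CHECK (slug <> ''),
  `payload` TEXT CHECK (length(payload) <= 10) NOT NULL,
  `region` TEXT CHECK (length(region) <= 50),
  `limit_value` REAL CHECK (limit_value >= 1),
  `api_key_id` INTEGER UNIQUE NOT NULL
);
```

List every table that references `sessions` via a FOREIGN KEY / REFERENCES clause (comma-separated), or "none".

events, subscriptions

- events.ip references sessions(tier).
- subscriptions.status references sessions(tier).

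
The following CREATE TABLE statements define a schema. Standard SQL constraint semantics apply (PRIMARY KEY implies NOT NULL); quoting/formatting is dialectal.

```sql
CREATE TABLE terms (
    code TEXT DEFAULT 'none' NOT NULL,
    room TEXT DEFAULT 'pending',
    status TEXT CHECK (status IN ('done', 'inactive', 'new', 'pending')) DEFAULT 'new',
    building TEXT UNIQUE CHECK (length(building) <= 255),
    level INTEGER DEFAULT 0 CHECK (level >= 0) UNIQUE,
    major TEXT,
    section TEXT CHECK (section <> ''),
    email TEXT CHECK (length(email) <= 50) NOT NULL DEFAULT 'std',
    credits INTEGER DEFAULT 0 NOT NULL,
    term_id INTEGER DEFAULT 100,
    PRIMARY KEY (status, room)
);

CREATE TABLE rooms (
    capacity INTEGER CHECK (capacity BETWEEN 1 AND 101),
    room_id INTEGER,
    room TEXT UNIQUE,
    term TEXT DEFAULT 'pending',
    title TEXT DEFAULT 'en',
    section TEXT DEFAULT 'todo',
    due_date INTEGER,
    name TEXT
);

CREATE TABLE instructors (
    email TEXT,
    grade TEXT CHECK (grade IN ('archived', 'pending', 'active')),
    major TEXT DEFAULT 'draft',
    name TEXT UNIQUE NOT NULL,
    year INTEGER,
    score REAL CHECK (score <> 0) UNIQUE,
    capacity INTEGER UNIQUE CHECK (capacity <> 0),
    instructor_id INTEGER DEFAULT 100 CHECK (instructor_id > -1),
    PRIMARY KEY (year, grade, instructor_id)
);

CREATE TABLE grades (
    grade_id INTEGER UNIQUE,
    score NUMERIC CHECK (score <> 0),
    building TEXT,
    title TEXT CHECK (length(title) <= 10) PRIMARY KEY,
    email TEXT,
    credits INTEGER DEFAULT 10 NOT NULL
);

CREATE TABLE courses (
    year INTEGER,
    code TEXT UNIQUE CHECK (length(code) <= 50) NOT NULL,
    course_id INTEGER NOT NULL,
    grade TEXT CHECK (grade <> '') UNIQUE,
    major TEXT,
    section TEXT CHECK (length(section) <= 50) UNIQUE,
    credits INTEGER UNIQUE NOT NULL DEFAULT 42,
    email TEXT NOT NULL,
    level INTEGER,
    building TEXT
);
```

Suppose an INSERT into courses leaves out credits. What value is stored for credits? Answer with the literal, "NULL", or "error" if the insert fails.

42

credits has an explicit DEFAULT 42.
When the column is omitted from an INSERT, that default is used.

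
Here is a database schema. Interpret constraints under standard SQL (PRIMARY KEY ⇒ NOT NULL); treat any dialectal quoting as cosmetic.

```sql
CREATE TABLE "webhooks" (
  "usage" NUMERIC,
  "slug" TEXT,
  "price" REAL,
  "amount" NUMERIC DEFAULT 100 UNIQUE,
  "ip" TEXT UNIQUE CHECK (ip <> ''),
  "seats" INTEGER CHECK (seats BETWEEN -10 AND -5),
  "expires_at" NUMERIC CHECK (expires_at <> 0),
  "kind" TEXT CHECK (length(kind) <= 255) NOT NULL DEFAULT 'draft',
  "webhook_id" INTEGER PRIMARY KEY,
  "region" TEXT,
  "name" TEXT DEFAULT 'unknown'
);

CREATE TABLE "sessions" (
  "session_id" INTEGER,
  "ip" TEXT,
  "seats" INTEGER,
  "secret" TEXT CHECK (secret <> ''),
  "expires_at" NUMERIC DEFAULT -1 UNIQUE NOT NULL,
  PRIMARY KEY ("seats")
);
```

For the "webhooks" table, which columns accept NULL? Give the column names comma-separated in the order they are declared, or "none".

- usage: no NOT NULL constraint applies → nullable.
- slug: no NOT NULL constraint applies → nullable.
- price: no NOT NULL constraint applies → nullable.
- amount: UNIQUE does not imply NOT NULL → nullable.
- ip: CHECK does not forbid NULL (a CHECK constraint passes when its expression is NULL) → nullable.
- seats: CHECK does not forbid NULL (a CHECK constraint passes when its expression is NULL) → nullable.
- expires_at: CHECK does not forbid NULL (a CHECK constraint passes when its expression is NULL) → nullable.
- kind: declared NOT NULL → not nullable.
- webhook_id: part of the PRIMARY KEY, which implies NOT NULL → not nullable.
- region: no NOT NULL constraint applies → nullable.
- name: DEFAULT only fills an omitted column; an explicit NULL is still allowed → nullable.

usage, slug, price, amount, ip, seats, expires_at, region, name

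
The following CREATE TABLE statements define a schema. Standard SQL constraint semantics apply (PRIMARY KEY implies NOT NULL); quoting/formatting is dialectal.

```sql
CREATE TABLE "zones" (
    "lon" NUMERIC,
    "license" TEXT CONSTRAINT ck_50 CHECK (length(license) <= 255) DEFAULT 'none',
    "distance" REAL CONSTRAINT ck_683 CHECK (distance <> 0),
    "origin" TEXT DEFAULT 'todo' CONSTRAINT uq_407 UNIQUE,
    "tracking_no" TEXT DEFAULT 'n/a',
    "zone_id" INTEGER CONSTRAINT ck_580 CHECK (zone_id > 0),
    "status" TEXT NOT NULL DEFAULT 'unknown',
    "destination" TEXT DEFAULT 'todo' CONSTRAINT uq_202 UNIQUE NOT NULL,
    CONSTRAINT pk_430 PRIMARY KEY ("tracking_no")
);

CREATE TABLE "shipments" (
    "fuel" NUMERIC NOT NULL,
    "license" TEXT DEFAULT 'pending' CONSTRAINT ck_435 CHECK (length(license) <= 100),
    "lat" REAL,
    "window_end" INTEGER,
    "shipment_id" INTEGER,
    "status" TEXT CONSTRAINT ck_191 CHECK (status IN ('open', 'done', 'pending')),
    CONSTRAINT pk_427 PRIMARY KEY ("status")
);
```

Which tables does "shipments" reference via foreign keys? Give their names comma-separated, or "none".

none

No column in shipments has a REFERENCES clause.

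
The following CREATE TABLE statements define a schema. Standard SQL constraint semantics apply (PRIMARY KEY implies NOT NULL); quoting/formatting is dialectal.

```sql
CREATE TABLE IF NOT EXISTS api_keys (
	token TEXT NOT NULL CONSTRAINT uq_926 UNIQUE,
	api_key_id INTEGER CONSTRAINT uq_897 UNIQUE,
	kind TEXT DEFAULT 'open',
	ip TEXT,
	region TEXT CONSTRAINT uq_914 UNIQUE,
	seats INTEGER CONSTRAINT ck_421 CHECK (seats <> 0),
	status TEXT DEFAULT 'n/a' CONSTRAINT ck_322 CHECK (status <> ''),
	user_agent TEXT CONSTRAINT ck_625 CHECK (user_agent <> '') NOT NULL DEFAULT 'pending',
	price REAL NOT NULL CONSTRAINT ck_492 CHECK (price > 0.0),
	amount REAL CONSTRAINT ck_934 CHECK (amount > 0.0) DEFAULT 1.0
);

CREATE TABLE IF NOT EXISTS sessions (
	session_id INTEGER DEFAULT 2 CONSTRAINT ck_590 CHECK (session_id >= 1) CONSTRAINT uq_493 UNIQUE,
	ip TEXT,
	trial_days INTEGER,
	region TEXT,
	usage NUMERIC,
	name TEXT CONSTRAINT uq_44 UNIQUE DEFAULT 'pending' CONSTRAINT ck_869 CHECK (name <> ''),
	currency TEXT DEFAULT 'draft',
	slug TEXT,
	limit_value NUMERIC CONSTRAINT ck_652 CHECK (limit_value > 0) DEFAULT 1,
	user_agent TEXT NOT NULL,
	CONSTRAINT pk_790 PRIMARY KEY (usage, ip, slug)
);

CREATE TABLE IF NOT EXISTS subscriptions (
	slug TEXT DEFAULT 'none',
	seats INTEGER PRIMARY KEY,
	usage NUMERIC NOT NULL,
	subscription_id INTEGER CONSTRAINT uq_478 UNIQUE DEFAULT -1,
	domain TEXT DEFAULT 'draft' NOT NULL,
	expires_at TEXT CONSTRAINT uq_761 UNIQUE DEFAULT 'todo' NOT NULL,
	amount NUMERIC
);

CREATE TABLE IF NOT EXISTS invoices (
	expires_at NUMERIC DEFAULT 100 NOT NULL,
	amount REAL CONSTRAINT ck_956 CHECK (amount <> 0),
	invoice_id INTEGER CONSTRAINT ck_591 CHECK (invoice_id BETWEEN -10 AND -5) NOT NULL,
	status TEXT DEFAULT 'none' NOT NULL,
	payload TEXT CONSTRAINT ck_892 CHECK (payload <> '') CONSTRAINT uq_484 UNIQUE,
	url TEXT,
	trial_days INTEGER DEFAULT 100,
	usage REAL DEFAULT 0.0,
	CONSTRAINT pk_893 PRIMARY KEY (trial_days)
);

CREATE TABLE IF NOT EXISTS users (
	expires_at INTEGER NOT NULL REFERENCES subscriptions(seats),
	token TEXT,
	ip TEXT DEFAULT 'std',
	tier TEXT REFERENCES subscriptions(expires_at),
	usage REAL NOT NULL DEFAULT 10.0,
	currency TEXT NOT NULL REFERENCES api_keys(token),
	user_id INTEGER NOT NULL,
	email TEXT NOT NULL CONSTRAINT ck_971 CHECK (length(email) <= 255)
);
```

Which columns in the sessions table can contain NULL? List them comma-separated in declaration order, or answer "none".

- session_id: CHECK does not forbid NULL (a CHECK constraint passes when its expression is NULL) → nullable.
- ip: part of the PRIMARY KEY, which implies NOT NULL → not nullable.
- trial_days: no NOT NULL constraint applies → nullable.
- region: no NOT NULL constraint applies → nullable.
- usage: part of the PRIMARY KEY, which implies NOT NULL → not nullable.
- name: CHECK does not forbid NULL (a CHECK constraint passes when its expression is NULL) → nullable.
- currency: DEFAULT only fills an omitted column; an explicit NULL is still allowed → nullable.
- slug: part of the PRIMARY KEY, which implies NOT NULL → not nullable.
- limit_value: CHECK does not forbid NULL (a CHECK constraint passes when its expression is NULL) → nullable.
- user_agent: declared NOT NULL → not nullable.

session_id, trial_days, region, name, currency, limit_value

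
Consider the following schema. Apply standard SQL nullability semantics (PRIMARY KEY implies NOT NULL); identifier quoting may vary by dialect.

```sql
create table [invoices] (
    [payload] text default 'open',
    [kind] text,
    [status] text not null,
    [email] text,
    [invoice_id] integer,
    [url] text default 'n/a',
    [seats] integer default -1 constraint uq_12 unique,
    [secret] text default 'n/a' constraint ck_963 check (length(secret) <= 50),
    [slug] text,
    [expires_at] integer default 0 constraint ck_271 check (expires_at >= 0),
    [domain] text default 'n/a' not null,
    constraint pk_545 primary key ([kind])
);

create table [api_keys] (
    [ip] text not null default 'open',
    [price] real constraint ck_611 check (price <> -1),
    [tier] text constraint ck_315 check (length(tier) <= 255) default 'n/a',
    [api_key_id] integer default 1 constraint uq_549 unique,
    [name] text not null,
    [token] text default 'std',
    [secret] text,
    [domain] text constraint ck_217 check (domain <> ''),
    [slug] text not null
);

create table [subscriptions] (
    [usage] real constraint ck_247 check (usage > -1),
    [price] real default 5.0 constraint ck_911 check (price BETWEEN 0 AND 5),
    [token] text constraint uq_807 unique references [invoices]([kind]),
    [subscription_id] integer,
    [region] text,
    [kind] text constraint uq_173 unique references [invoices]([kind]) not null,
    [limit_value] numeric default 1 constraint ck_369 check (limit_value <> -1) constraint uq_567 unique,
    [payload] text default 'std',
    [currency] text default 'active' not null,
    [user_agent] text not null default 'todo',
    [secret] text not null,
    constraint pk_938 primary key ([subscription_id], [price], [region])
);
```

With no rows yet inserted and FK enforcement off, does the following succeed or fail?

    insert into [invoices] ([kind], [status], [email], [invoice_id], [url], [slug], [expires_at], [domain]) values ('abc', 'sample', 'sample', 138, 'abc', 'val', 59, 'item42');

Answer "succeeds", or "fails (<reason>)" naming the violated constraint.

succeeds

NOT NULL columns: domain is supplied; kind is supplied; status is supplied.
CHECK constraints: 59 satisfies (expires_at >= 0).
No constraint is violated.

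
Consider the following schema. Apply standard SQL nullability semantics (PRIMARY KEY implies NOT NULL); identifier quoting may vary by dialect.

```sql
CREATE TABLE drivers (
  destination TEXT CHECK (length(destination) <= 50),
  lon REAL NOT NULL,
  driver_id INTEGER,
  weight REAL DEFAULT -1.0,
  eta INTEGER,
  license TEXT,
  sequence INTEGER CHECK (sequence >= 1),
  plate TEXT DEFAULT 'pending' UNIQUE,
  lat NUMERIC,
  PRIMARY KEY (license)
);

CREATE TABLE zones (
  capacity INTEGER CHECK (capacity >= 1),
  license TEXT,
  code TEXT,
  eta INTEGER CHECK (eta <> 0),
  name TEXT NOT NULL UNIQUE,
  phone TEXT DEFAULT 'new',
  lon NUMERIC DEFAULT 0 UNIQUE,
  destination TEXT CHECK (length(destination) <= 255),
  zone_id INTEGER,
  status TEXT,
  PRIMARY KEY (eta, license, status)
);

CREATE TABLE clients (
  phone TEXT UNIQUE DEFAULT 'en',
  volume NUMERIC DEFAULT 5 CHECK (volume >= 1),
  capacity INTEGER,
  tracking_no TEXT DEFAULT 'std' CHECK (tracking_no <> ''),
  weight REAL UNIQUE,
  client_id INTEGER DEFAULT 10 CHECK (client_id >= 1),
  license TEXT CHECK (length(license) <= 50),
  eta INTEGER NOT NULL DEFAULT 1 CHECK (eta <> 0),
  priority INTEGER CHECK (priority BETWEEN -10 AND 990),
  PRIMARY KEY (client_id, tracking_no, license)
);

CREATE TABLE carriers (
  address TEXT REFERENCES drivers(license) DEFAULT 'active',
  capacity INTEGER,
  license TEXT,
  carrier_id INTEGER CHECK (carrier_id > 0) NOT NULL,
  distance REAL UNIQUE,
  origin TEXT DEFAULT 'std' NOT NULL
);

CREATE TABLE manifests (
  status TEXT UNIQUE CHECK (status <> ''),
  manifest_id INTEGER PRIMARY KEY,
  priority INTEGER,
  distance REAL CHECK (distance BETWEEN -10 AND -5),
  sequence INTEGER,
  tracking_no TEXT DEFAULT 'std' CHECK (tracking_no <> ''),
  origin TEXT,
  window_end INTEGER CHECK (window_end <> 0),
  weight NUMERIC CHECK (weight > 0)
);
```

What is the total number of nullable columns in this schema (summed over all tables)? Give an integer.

30

drivers: 7 nullable (destination, driver_id, weight, eta, sequence, plate, lat — PK (license) and explicit NOT NULL columns excluded).
zones: 6 nullable (capacity, code, phone, lon, destination, zone_id — PK (eta, license, status) and explicit NOT NULL columns excluded).
clients: 5 nullable (phone, volume, capacity, weight, priority — PK (client_id, tracking_no, license) and explicit NOT NULL columns excluded).
carriers: 4 nullable (address, capacity, license, distance — PK none and explicit NOT NULL columns excluded).
manifests: 8 nullable (status, priority, distance, sequence, tracking_no, origin, window_end, weight — PK (manifest_id) and explicit NOT NULL columns excluded).
Total: 7 + 6 + 5 + 4 + 8 = 30.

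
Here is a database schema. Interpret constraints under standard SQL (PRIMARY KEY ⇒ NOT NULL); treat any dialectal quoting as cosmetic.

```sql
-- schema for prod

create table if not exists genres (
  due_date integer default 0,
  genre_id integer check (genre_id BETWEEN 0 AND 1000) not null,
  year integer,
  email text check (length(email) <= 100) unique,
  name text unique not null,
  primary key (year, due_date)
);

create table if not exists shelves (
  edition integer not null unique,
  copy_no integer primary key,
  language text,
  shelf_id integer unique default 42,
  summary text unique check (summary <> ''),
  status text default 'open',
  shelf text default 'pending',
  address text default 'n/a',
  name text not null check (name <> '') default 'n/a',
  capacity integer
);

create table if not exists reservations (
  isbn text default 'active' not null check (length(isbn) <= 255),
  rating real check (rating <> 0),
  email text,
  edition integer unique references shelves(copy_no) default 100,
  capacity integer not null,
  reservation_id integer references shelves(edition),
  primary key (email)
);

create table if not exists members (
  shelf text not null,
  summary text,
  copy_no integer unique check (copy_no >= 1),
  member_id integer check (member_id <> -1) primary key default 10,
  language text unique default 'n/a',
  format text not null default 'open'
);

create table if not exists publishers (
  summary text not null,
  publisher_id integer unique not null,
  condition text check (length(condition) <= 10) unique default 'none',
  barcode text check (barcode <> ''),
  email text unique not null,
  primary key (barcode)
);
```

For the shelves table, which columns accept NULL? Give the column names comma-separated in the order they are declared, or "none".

- edition: declared NOT NULL → not nullable.
- copy_no: part of the PRIMARY KEY, which implies NOT NULL → not nullable.
- language: no NOT NULL constraint applies → nullable.
- shelf_id: UNIQUE does not imply NOT NULL → nullable.
- summary: CHECK does not forbid NULL (a CHECK constraint passes when its expression is NULL) → nullable.
- status: DEFAULT only fills an omitted column; an explicit NULL is still allowed → nullable.
- shelf: DEFAULT only fills an omitted column; an explicit NULL is still allowed → nullable.
- address: DEFAULT only fills an omitted column; an explicit NULL is still allowed → nullable.
- name: declared NOT NULL → not nullable.
- capacity: no NOT NULL constraint applies → nullable.

language, shelf_id, summary, status, shelf, address, capacity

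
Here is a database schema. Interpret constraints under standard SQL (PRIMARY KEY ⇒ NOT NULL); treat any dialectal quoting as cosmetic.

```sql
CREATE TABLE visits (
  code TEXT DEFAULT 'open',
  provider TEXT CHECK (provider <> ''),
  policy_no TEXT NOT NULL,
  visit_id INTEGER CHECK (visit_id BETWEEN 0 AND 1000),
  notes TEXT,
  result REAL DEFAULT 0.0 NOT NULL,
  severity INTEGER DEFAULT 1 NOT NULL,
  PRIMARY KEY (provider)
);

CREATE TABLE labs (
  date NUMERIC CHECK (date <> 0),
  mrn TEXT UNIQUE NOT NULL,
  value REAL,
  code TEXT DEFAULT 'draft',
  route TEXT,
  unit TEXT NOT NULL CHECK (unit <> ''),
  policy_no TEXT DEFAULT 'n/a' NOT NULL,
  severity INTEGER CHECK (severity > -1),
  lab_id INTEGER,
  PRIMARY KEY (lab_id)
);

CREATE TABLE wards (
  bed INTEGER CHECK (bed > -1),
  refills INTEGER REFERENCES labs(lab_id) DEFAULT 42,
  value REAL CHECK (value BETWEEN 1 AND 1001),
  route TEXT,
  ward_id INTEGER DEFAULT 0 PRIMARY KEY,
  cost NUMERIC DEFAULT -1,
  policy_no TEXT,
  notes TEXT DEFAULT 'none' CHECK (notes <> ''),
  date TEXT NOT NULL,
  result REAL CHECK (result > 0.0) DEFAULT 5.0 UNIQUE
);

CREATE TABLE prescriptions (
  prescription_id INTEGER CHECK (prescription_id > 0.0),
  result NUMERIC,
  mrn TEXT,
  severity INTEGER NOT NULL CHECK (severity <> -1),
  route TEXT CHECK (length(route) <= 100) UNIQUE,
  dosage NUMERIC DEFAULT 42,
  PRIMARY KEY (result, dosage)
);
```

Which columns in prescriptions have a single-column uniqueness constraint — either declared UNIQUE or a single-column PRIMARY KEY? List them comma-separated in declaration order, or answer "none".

route

- prescription_id: no UNIQUE or single-column PK constraint.
- result: part of a composite PRIMARY KEY — only the tuple is unique, not this column on its own.
- mrn: no UNIQUE or single-column PK constraint.
- severity: no UNIQUE or single-column PK constraint.
- route: declared UNIQUE → unique.
- dosage: part of a composite PRIMARY KEY — only the tuple is unique, not this column on its own.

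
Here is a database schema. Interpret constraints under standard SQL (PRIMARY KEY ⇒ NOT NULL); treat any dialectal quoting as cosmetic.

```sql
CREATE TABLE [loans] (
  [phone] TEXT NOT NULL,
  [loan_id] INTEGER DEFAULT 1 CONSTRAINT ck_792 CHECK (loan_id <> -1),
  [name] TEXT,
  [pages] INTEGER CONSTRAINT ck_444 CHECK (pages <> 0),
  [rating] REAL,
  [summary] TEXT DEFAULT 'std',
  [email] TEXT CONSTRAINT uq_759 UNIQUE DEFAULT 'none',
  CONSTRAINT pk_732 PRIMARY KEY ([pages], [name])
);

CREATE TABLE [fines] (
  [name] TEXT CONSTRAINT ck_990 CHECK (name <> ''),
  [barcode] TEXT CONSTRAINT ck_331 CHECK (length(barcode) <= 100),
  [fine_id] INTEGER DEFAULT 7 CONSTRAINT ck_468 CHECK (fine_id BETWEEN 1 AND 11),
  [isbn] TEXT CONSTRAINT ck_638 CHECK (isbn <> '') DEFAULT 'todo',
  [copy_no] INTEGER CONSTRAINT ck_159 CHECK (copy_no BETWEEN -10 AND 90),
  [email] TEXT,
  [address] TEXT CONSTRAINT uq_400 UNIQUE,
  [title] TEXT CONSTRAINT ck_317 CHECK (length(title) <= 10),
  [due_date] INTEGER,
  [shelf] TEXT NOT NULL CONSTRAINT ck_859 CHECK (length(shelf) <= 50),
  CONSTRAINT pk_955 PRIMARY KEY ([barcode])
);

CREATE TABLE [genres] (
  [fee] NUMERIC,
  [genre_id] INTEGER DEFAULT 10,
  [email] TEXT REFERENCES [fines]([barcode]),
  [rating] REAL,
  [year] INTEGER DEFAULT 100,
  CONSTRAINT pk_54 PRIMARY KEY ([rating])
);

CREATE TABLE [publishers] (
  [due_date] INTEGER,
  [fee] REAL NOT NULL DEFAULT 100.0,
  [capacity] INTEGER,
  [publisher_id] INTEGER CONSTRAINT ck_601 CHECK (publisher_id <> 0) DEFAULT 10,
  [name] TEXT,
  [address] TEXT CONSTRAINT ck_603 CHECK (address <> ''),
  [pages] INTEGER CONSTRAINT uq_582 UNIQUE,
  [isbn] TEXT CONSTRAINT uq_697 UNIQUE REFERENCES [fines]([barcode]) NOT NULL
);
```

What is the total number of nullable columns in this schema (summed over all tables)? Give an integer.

22

loans: 4 nullable (loan_id, rating, summary, email — PK (pages, name) and explicit NOT NULL columns excluded).
fines: 8 nullable (name, fine_id, isbn, copy_no, email, address, title, due_date — PK (barcode) and explicit NOT NULL columns excluded).
genres: 4 nullable (fee, genre_id, email, year — PK (rating) and explicit NOT NULL columns excluded).
publishers: 6 nullable (due_date, capacity, publisher_id, name, address, pages — PK none and explicit NOT NULL columns excluded).
Total: 4 + 8 + 4 + 6 = 22.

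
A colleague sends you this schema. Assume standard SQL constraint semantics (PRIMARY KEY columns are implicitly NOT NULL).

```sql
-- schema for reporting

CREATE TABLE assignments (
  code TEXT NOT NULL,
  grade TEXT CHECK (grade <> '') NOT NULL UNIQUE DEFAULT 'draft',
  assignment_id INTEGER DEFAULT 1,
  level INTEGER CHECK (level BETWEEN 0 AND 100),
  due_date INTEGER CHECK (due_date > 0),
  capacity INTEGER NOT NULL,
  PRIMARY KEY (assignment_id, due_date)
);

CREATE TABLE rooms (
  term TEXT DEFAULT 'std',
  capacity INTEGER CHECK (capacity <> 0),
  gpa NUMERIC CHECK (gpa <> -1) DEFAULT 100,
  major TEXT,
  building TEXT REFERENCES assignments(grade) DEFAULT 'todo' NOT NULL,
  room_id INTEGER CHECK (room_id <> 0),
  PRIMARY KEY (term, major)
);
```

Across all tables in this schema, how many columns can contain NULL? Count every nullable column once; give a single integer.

assignments: 1 nullable (level — PK (assignment_id, due_date) and explicit NOT NULL columns excluded).
rooms: 3 nullable (capacity, gpa, room_id — PK (term, major) and explicit NOT NULL columns excluded).
Total: 1 + 3 = 4.

4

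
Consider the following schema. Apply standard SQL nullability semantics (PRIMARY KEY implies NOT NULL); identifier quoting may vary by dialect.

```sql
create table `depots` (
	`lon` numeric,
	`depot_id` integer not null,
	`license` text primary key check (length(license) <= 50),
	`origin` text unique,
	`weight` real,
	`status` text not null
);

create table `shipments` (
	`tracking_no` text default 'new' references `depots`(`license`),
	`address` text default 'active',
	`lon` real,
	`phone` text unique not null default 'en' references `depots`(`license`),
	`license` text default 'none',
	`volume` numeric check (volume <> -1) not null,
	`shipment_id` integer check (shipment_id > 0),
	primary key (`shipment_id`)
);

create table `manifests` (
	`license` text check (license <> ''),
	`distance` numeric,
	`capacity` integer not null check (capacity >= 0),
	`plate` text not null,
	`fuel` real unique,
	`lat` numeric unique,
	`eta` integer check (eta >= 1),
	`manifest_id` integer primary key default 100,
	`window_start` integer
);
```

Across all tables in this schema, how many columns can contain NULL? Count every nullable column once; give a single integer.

depots: 3 nullable (lon, origin, weight — PK (license) and explicit NOT NULL columns excluded).
shipments: 4 nullable (tracking_no, address, lon, license — PK (shipment_id) and explicit NOT NULL columns excluded).
manifests: 6 nullable (license, distance, fuel, lat, eta, window_start — PK (manifest_id) and explicit NOT NULL columns excluded).
Total: 3 + 4 + 6 = 13.

13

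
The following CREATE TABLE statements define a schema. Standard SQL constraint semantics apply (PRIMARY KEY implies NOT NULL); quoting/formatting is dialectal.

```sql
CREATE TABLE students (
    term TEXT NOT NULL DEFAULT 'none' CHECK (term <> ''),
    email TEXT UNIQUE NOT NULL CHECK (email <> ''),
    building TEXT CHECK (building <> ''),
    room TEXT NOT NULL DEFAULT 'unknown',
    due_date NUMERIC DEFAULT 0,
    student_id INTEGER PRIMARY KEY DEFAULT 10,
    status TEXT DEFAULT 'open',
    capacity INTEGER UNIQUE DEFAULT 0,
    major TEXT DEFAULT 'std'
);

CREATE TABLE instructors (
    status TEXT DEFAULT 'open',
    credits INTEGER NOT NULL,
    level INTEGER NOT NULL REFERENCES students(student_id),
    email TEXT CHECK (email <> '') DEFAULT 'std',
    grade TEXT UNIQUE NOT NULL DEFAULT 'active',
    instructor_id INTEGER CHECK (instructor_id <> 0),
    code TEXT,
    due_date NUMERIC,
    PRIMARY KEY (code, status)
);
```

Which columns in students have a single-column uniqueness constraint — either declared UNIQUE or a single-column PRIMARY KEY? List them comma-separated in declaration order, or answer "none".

email, student_id, capacity

- term: no UNIQUE or single-column PK constraint.
- email: declared UNIQUE → unique.
- building: no UNIQUE or single-column PK constraint.
- room: no UNIQUE or single-column PK constraint.
- due_date: no UNIQUE or single-column PK constraint.
- student_id: single-column PRIMARY KEY → unique.
- status: no UNIQUE or single-column PK constraint.
- capacity: declared UNIQUE → unique.
- major: no UNIQUE or single-column PK constraint.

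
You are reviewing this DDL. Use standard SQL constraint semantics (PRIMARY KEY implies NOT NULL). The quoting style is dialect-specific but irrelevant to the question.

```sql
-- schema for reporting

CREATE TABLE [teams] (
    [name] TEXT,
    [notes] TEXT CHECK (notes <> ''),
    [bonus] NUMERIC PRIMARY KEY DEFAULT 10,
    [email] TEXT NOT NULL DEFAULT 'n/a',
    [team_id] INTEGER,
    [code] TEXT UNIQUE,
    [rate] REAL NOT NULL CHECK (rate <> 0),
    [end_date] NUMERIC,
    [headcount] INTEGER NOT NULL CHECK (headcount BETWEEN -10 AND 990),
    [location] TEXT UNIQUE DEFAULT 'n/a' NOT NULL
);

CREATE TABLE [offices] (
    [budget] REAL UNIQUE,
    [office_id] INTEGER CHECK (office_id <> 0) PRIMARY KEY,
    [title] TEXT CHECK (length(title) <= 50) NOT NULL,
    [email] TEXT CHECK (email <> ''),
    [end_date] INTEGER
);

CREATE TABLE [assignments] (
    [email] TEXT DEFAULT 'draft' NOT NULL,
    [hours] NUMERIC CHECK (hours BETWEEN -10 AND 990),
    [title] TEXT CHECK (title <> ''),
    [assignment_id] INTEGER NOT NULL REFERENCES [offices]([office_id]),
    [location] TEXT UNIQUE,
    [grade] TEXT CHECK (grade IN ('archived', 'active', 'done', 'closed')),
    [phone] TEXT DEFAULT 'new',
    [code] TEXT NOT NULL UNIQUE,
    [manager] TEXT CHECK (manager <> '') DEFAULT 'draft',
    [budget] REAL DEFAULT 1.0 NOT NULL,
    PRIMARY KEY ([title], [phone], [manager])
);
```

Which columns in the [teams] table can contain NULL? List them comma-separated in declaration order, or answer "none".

name, notes, team_id, code, end_date

- name: no NOT NULL constraint applies → nullable.
- notes: CHECK does not forbid NULL (a CHECK constraint passes when its expression is NULL) → nullable.
- bonus: part of the PRIMARY KEY, which implies NOT NULL → not nullable.
- email: declared NOT NULL → not nullable.
- team_id: no NOT NULL constraint applies → nullable.
- code: UNIQUE does not imply NOT NULL → nullable.
- rate: declared NOT NULL → not nullable.
- end_date: no NOT NULL constraint applies → nullable.
- headcount: declared NOT NULL → not nullable.
- location: declared NOT NULL → not nullable.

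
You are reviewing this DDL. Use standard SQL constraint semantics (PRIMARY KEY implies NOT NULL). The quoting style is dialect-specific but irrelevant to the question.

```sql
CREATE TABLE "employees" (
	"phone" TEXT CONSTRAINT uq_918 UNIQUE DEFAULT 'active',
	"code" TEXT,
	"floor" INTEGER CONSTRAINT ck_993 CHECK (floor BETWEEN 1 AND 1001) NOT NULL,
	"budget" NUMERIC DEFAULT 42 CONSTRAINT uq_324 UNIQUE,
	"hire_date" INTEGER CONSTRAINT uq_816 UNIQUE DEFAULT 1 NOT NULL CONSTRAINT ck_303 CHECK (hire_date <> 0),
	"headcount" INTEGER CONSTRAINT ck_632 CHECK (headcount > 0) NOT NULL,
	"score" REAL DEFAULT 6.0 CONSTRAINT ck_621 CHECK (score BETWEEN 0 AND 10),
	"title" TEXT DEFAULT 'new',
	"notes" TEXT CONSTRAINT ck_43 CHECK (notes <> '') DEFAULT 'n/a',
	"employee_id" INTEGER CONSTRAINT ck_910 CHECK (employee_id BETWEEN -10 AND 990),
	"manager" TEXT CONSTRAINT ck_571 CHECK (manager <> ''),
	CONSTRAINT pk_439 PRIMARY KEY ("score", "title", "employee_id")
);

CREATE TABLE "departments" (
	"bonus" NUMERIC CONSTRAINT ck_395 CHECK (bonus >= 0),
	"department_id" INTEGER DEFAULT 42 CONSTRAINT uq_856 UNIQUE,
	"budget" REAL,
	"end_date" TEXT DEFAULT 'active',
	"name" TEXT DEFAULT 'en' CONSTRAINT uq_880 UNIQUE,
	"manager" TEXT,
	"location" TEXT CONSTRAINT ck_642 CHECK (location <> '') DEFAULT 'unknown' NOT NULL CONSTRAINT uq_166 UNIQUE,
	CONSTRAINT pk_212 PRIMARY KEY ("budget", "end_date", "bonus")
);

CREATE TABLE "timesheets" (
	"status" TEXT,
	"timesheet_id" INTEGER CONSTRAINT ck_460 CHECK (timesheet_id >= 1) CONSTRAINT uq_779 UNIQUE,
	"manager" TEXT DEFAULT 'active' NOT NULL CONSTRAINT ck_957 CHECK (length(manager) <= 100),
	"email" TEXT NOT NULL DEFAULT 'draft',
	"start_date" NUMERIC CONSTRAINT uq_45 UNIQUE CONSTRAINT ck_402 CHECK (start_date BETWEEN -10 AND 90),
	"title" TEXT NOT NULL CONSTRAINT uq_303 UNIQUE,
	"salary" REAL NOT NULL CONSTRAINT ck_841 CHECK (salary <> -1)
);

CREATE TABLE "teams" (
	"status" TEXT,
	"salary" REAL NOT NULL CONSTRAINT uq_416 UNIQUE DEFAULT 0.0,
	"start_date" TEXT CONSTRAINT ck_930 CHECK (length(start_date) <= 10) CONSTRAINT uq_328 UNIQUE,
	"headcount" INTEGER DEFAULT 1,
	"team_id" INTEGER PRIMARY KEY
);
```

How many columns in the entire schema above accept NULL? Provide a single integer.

employees: 5 nullable (phone, code, budget, notes, manager — PK (score, title, employee_id) and explicit NOT NULL columns excluded).
departments: 3 nullable (department_id, name, manager — PK (budget, end_date, bonus) and explicit NOT NULL columns excluded).
timesheets: 3 nullable (status, timesheet_id, start_date — PK none and explicit NOT NULL columns excluded).
teams: 3 nullable (status, start_date, headcount — PK (team_id) and explicit NOT NULL columns excluded).
Total: 5 + 3 + 3 + 3 = 14.

14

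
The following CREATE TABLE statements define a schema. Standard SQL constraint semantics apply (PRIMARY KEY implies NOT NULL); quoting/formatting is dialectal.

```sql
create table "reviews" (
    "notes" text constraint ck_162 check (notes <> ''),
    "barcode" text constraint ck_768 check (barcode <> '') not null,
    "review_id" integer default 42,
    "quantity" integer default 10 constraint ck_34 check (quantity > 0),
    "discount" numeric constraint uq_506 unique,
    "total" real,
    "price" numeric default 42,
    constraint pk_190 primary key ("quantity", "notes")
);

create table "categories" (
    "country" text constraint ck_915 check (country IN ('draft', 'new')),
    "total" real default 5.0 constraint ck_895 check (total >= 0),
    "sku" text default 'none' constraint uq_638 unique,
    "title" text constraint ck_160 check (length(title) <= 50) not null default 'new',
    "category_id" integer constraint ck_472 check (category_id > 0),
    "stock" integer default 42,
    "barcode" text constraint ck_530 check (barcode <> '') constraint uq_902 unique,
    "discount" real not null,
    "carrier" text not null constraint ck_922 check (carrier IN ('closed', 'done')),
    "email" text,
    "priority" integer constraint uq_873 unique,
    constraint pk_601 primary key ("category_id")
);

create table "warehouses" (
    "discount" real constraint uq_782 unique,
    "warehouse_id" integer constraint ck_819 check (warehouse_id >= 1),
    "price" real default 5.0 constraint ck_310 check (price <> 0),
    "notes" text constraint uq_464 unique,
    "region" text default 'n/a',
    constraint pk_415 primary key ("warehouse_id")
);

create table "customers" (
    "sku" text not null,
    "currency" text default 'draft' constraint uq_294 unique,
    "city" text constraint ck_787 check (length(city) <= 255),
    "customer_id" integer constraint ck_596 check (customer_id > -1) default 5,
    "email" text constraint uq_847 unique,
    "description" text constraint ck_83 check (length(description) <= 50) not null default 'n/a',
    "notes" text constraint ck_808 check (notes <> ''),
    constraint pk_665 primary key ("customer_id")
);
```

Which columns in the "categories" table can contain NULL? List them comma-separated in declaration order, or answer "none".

- country: CHECK does not forbid NULL (a CHECK constraint passes when its expression is NULL) → nullable.
- total: CHECK does not forbid NULL (a CHECK constraint passes when its expression is NULL) → nullable.
- sku: UNIQUE does not imply NOT NULL → nullable.
- title: declared NOT NULL → not nullable.
- category_id: part of the PRIMARY KEY, which implies NOT NULL → not nullable.
- stock: DEFAULT only fills an omitted column; an explicit NULL is still allowed → nullable.
- barcode: CHECK does not forbid NULL (a CHECK constraint passes when its expression is NULL) → nullable.
- discount: declared NOT NULL → not nullable.
- carrier: declared NOT NULL → not nullable.
- email: no NOT NULL constraint applies → nullable.
- priority: UNIQUE does not imply NOT NULL → nullable.

country, total, sku, stock, barcode, email, priority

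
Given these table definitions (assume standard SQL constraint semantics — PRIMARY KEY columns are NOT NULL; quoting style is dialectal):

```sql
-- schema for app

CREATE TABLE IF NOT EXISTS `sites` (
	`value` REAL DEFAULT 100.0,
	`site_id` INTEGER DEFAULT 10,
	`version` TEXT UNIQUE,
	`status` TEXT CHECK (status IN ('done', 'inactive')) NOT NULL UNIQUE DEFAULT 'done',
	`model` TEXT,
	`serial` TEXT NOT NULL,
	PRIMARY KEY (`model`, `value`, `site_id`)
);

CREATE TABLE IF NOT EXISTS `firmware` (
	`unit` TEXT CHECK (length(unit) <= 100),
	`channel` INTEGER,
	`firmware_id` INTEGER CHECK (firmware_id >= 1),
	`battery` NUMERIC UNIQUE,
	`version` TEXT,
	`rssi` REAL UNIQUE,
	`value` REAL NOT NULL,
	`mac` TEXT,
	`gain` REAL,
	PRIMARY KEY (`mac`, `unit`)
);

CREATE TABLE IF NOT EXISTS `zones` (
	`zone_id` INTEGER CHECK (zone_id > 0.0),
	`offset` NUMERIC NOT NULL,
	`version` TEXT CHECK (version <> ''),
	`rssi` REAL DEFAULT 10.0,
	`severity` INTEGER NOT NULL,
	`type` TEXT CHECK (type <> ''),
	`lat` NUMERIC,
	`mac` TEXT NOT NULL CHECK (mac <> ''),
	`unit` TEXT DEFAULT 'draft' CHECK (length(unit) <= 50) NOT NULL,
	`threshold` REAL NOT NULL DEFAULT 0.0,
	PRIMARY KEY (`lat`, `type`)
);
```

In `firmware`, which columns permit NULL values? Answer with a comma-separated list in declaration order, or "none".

channel, firmware_id, battery, version, rssi, gain

- unit: part of the PRIMARY KEY, which implies NOT NULL → not nullable.
- channel: no NOT NULL constraint applies → nullable.
- firmware_id: CHECK does not forbid NULL (a CHECK constraint passes when its expression is NULL) → nullable.
- battery: UNIQUE does not imply NOT NULL → nullable.
- version: no NOT NULL constraint applies → nullable.
- rssi: UNIQUE does not imply NOT NULL → nullable.
- value: declared NOT NULL → not nullable.
- mac: part of the PRIMARY KEY, which implies NOT NULL → not nullable.
- gain: no NOT NULL constraint applies → nullable.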